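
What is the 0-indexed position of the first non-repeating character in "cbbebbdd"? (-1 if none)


Input: cbbebbdd
Character frequencies:
  'b': 4
  'c': 1
  'd': 2
  'e': 1
Scanning left to right for freq == 1:
  Position 0 ('c'): unique! => answer = 0

0


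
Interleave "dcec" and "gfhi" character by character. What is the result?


Interleaving "dcec" and "gfhi":
  Position 0: 'd' from first, 'g' from second => "dg"
  Position 1: 'c' from first, 'f' from second => "cf"
  Position 2: 'e' from first, 'h' from second => "eh"
  Position 3: 'c' from first, 'i' from second => "ci"
Result: dgcfehci

dgcfehci


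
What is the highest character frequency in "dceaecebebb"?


Input: dceaecebebb
Character counts:
  'a': 1
  'b': 3
  'c': 2
  'd': 1
  'e': 4
Maximum frequency: 4

4


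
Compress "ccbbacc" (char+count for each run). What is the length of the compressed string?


Input: ccbbacc
Runs:
  'c' x 2 => "c2"
  'b' x 2 => "b2"
  'a' x 1 => "a1"
  'c' x 2 => "c2"
Compressed: "c2b2a1c2"
Compressed length: 8

8


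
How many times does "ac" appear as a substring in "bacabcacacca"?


Searching for "ac" in "bacabcacacca"
Scanning each position:
  Position 0: "ba" => no
  Position 1: "ac" => MATCH
  Position 2: "ca" => no
  Position 3: "ab" => no
  Position 4: "bc" => no
  Position 5: "ca" => no
  Position 6: "ac" => MATCH
  Position 7: "ca" => no
  Position 8: "ac" => MATCH
  Position 9: "cc" => no
  Position 10: "ca" => no
Total occurrences: 3

3


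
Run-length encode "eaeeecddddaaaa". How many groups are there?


Input: eaeeecddddaaaa
Scanning for consecutive runs:
  Group 1: 'e' x 1 (positions 0-0)
  Group 2: 'a' x 1 (positions 1-1)
  Group 3: 'e' x 3 (positions 2-4)
  Group 4: 'c' x 1 (positions 5-5)
  Group 5: 'd' x 4 (positions 6-9)
  Group 6: 'a' x 4 (positions 10-13)
Total groups: 6

6


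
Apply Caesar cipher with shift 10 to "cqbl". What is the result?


Caesar cipher: shift "cqbl" by 10
  'c' (pos 2) + 10 = pos 12 = 'm'
  'q' (pos 16) + 10 = pos 0 = 'a'
  'b' (pos 1) + 10 = pos 11 = 'l'
  'l' (pos 11) + 10 = pos 21 = 'v'
Result: malv

malv


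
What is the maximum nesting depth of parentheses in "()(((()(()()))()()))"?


Input: "()(((()(()()))()()))"
Tracking depth:
  Position 0 '(': depth becomes 1
  Position 1 ')': depth becomes 0
  Position 2 '(': depth becomes 1
  Position 3 '(': depth becomes 2
  Position 4 '(': depth becomes 3
  Position 5 '(': depth becomes 4
  Position 6 ')': depth becomes 3
  Position 7 '(': depth becomes 4
  Position 8 '(': depth becomes 5
  Position 9 ')': depth becomes 4
  Position 10 '(': depth becomes 5
  Position 11 ')': depth becomes 4
  Position 12 ')': depth becomes 3
  Position 13 ')': depth becomes 2
  Position 14 '(': depth becomes 3
  Position 15 ')': depth becomes 2
  Position 16 '(': depth becomes 3
  Position 17 ')': depth becomes 2
  Position 18 ')': depth becomes 1
  Position 19 ')': depth becomes 0
Maximum depth reached: 5

5


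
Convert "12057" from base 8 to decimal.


Input: "12057" in base 8
Positional expansion:
  Digit '1' (value 1) x 8^4 = 4096
  Digit '2' (value 2) x 8^3 = 1024
  Digit '0' (value 0) x 8^2 = 0
  Digit '5' (value 5) x 8^1 = 40
  Digit '7' (value 7) x 8^0 = 7
Sum = 5167

5167


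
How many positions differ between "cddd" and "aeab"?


Comparing "cddd" and "aeab" position by position:
  Position 0: 'c' vs 'a' => DIFFER
  Position 1: 'd' vs 'e' => DIFFER
  Position 2: 'd' vs 'a' => DIFFER
  Position 3: 'd' vs 'b' => DIFFER
Positions that differ: 4

4


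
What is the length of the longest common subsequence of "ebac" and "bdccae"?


LCS of "ebac" and "bdccae"
DP table:
           b    d    c    c    a    e
      0    0    0    0    0    0    0
  e   0    0    0    0    0    0    1
  b   0    1    1    1    1    1    1
  a   0    1    1    1    1    2    2
  c   0    1    1    2    2    2    2
LCS length = dp[4][6] = 2

2


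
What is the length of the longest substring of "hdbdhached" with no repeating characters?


Input: "hdbdhached"
Sliding window (track last position of each char):
  Position 0 ('h'): window [0,0] length 1 -- new best
  Position 1 ('d'): window [0,1] length 2 -- new best
  Position 2 ('b'): window [0,2] length 3 -- new best
  Position 3 ('d'): repeat (last at 1), move window start to 2
  Position 3 ('d'): window [2,3] length 2
  Position 4 ('h'): window [2,4] length 3
  Position 5 ('a'): window [2,5] length 4 -- new best
  Position 6 ('c'): window [2,6] length 5 -- new best
  Position 7 ('h'): repeat (last at 4), move window start to 5
  Position 7 ('h'): window [5,7] length 3
  Position 8 ('e'): window [5,8] length 4
  Position 9 ('d'): window [5,9] length 5
Longest substring with no repeats: "bdhac" with length 5

5


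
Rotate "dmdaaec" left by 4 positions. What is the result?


Input: "dmdaaec", rotate left by 4
First 4 characters: "dmda"
Remaining characters: "aec"
Concatenate remaining + first: "aec" + "dmda" = "aecdmda"

aecdmda


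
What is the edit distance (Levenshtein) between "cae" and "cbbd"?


Computing edit distance: "cae" -> "cbbd"
DP table:
           c    b    b    d
      0    1    2    3    4
  c   1    0    1    2    3
  a   2    1    1    2    3
  e   3    2    2    2    3
Edit distance = dp[3][4] = 3

3


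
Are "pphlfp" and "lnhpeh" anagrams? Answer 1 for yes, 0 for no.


Strings: "pphlfp", "lnhpeh"
Sorted first:  fhlppp
Sorted second: ehhlnp
Differ at position 0: 'f' vs 'e' => not anagrams

0


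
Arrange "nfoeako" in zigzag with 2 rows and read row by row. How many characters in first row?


Zigzag "nfoeako" into 2 rows:
Placing characters:
  'n' => row 0
  'f' => row 1
  'o' => row 0
  'e' => row 1
  'a' => row 0
  'k' => row 1
  'o' => row 0
Rows:
  Row 0: "noao"
  Row 1: "fek"
First row length: 4

4


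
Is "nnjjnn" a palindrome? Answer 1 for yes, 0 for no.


Input: nnjjnn
Reversed: nnjjnn
  Compare pos 0 ('n') with pos 5 ('n'): match
  Compare pos 1 ('n') with pos 4 ('n'): match
  Compare pos 2 ('j') with pos 3 ('j'): match
Result: palindrome

1


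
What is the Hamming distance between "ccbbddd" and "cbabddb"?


Comparing "ccbbddd" and "cbabddb" position by position:
  Position 0: 'c' vs 'c' => same
  Position 1: 'c' vs 'b' => differ
  Position 2: 'b' vs 'a' => differ
  Position 3: 'b' vs 'b' => same
  Position 4: 'd' vs 'd' => same
  Position 5: 'd' vs 'd' => same
  Position 6: 'd' vs 'b' => differ
Total differences (Hamming distance): 3

3


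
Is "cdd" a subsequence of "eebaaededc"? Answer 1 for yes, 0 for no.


Check if "cdd" is a subsequence of "eebaaededc"
Greedy scan:
  Position 0 ('e'): no match needed
  Position 1 ('e'): no match needed
  Position 2 ('b'): no match needed
  Position 3 ('a'): no match needed
  Position 4 ('a'): no match needed
  Position 5 ('e'): no match needed
  Position 6 ('d'): no match needed
  Position 7 ('e'): no match needed
  Position 8 ('d'): no match needed
  Position 9 ('c'): matches sub[0] = 'c'
Only matched 1/3 characters => not a subsequence

0


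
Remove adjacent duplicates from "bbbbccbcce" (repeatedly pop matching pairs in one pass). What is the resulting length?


Input: bbbbccbcce
Stack-based adjacent duplicate removal:
  Read 'b': push. Stack: b
  Read 'b': matches stack top 'b' => pop. Stack: (empty)
  Read 'b': push. Stack: b
  Read 'b': matches stack top 'b' => pop. Stack: (empty)
  Read 'c': push. Stack: c
  Read 'c': matches stack top 'c' => pop. Stack: (empty)
  Read 'b': push. Stack: b
  Read 'c': push. Stack: bc
  Read 'c': matches stack top 'c' => pop. Stack: b
  Read 'e': push. Stack: be
Final stack: "be" (length 2)

2


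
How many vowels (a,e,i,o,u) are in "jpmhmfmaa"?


Input: jpmhmfmaa
Checking each character:
  'j' at position 0: consonant
  'p' at position 1: consonant
  'm' at position 2: consonant
  'h' at position 3: consonant
  'm' at position 4: consonant
  'f' at position 5: consonant
  'm' at position 6: consonant
  'a' at position 7: vowel (running total: 1)
  'a' at position 8: vowel (running total: 2)
Total vowels: 2

2


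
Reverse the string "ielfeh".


Input: ielfeh
Reading characters right to left:
  Position 5: 'h'
  Position 4: 'e'
  Position 3: 'f'
  Position 2: 'l'
  Position 1: 'e'
  Position 0: 'i'
Reversed: heflei

heflei


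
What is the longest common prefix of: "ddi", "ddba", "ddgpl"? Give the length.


Words: ddi, ddba, ddgpl
  Position 0: all 'd' => match
  Position 1: all 'd' => match
  Position 2: ('i', 'b', 'g') => mismatch, stop
LCP = "dd" (length 2)

2


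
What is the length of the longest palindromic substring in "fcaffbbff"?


Input: "fcaffbbff"
Checking substrings for palindromes:
  [3:9] "ffbbff" (len 6) => palindrome
  [4:8] "fbbf" (len 4) => palindrome
  [3:5] "ff" (len 2) => palindrome
  [5:7] "bb" (len 2) => palindrome
  [7:9] "ff" (len 2) => palindrome
Longest palindromic substring: "ffbbff" with length 6

6


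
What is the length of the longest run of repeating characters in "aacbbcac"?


Input: "aacbbcac"
Scanning for longest run:
  Position 1 ('a'): continues run of 'a', length=2
  Position 2 ('c'): new char, reset run to 1
  Position 3 ('b'): new char, reset run to 1
  Position 4 ('b'): continues run of 'b', length=2
  Position 5 ('c'): new char, reset run to 1
  Position 6 ('a'): new char, reset run to 1
  Position 7 ('c'): new char, reset run to 1
Longest run: 'a' with length 2

2


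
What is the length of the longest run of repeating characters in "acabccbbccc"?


Input: "acabccbbccc"
Scanning for longest run:
  Position 1 ('c'): new char, reset run to 1
  Position 2 ('a'): new char, reset run to 1
  Position 3 ('b'): new char, reset run to 1
  Position 4 ('c'): new char, reset run to 1
  Position 5 ('c'): continues run of 'c', length=2
  Position 6 ('b'): new char, reset run to 1
  Position 7 ('b'): continues run of 'b', length=2
  Position 8 ('c'): new char, reset run to 1
  Position 9 ('c'): continues run of 'c', length=2
  Position 10 ('c'): continues run of 'c', length=3
Longest run: 'c' with length 3

3


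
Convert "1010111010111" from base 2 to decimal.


Input: "1010111010111" in base 2
Positional expansion:
  Digit '1' (value 1) x 2^12 = 4096
  Digit '0' (value 0) x 2^11 = 0
  Digit '1' (value 1) x 2^10 = 1024
  Digit '0' (value 0) x 2^9 = 0
  Digit '1' (value 1) x 2^8 = 256
  Digit '1' (value 1) x 2^7 = 128
  Digit '1' (value 1) x 2^6 = 64
  Digit '0' (value 0) x 2^5 = 0
  Digit '1' (value 1) x 2^4 = 16
  Digit '0' (value 0) x 2^3 = 0
  Digit '1' (value 1) x 2^2 = 4
  Digit '1' (value 1) x 2^1 = 2
  Digit '1' (value 1) x 2^0 = 1
Sum = 5591

5591


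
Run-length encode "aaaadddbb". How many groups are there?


Input: aaaadddbb
Scanning for consecutive runs:
  Group 1: 'a' x 4 (positions 0-3)
  Group 2: 'd' x 3 (positions 4-6)
  Group 3: 'b' x 2 (positions 7-8)
Total groups: 3

3


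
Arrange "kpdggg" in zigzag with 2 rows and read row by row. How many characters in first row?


Zigzag "kpdggg" into 2 rows:
Placing characters:
  'k' => row 0
  'p' => row 1
  'd' => row 0
  'g' => row 1
  'g' => row 0
  'g' => row 1
Rows:
  Row 0: "kdg"
  Row 1: "pgg"
First row length: 3

3


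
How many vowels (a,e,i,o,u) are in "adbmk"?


Input: adbmk
Checking each character:
  'a' at position 0: vowel (running total: 1)
  'd' at position 1: consonant
  'b' at position 2: consonant
  'm' at position 3: consonant
  'k' at position 4: consonant
Total vowels: 1

1


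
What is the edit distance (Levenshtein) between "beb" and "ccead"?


Computing edit distance: "beb" -> "ccead"
DP table:
           c    c    e    a    d
      0    1    2    3    4    5
  b   1    1    2    3    4    5
  e   2    2    2    2    3    4
  b   3    3    3    3    3    4
Edit distance = dp[3][5] = 4

4


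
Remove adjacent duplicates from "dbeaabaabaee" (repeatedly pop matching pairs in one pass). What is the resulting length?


Input: dbeaabaabaee
Stack-based adjacent duplicate removal:
  Read 'd': push. Stack: d
  Read 'b': push. Stack: db
  Read 'e': push. Stack: dbe
  Read 'a': push. Stack: dbea
  Read 'a': matches stack top 'a' => pop. Stack: dbe
  Read 'b': push. Stack: dbeb
  Read 'a': push. Stack: dbeba
  Read 'a': matches stack top 'a' => pop. Stack: dbeb
  Read 'b': matches stack top 'b' => pop. Stack: dbe
  Read 'a': push. Stack: dbea
  Read 'e': push. Stack: dbeae
  Read 'e': matches stack top 'e' => pop. Stack: dbea
Final stack: "dbea" (length 4)

4


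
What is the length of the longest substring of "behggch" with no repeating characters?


Input: "behggch"
Sliding window (track last position of each char):
  Position 0 ('b'): window [0,0] length 1 -- new best
  Position 1 ('e'): window [0,1] length 2 -- new best
  Position 2 ('h'): window [0,2] length 3 -- new best
  Position 3 ('g'): window [0,3] length 4 -- new best
  Position 4 ('g'): repeat (last at 3), move window start to 4
  Position 4 ('g'): window [4,4] length 1
  Position 5 ('c'): window [4,5] length 2
  Position 6 ('h'): window [4,6] length 3
Longest substring with no repeats: "behg" with length 4

4


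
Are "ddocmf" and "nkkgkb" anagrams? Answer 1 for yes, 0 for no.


Strings: "ddocmf", "nkkgkb"
Sorted first:  cddfmo
Sorted second: bgkkkn
Differ at position 0: 'c' vs 'b' => not anagrams

0


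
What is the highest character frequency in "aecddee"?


Input: aecddee
Character counts:
  'a': 1
  'c': 1
  'd': 2
  'e': 3
Maximum frequency: 3

3


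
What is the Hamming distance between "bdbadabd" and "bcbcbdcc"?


Comparing "bdbadabd" and "bcbcbdcc" position by position:
  Position 0: 'b' vs 'b' => same
  Position 1: 'd' vs 'c' => differ
  Position 2: 'b' vs 'b' => same
  Position 3: 'a' vs 'c' => differ
  Position 4: 'd' vs 'b' => differ
  Position 5: 'a' vs 'd' => differ
  Position 6: 'b' vs 'c' => differ
  Position 7: 'd' vs 'c' => differ
Total differences (Hamming distance): 6

6


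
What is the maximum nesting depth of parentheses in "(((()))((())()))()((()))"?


Input: "(((()))((())()))()((()))"
Tracking depth:
  Position 0 '(': depth becomes 1
  Position 1 '(': depth becomes 2
  Position 2 '(': depth becomes 3
  Position 3 '(': depth becomes 4
  Position 4 ')': depth becomes 3
  Position 5 ')': depth becomes 2
  Position 6 ')': depth becomes 1
  Position 7 '(': depth becomes 2
  Position 8 '(': depth becomes 3
  Position 9 '(': depth becomes 4
  Position 10 ')': depth becomes 3
  Position 11 ')': depth becomes 2
  Position 12 '(': depth becomes 3
  Position 13 ')': depth becomes 2
  Position 14 ')': depth becomes 1
  Position 15 ')': depth becomes 0
  Position 16 '(': depth becomes 1
  Position 17 ')': depth becomes 0
  Position 18 '(': depth becomes 1
  Position 19 '(': depth becomes 2
  Position 20 '(': depth becomes 3
  Position 21 ')': depth becomes 2
  Position 22 ')': depth becomes 1
  Position 23 ')': depth becomes 0
Maximum depth reached: 4

4


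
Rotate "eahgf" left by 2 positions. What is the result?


Input: "eahgf", rotate left by 2
First 2 characters: "ea"
Remaining characters: "hgf"
Concatenate remaining + first: "hgf" + "ea" = "hgfea"

hgfea


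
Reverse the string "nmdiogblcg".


Input: nmdiogblcg
Reading characters right to left:
  Position 9: 'g'
  Position 8: 'c'
  Position 7: 'l'
  Position 6: 'b'
  Position 5: 'g'
  Position 4: 'o'
  Position 3: 'i'
  Position 2: 'd'
  Position 1: 'm'
  Position 0: 'n'
Reversed: gclbgoidmn

gclbgoidmn


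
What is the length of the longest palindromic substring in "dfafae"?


Input: "dfafae"
Checking substrings for palindromes:
  [1:4] "faf" (len 3) => palindrome
  [2:5] "afa" (len 3) => palindrome
Longest palindromic substring: "faf" with length 3

3


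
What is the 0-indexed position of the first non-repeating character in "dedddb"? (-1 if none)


Input: dedddb
Character frequencies:
  'b': 1
  'd': 4
  'e': 1
Scanning left to right for freq == 1:
  Position 0 ('d'): freq=4, skip
  Position 1 ('e'): unique! => answer = 1

1


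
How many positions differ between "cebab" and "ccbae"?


Comparing "cebab" and "ccbae" position by position:
  Position 0: 'c' vs 'c' => same
  Position 1: 'e' vs 'c' => DIFFER
  Position 2: 'b' vs 'b' => same
  Position 3: 'a' vs 'a' => same
  Position 4: 'b' vs 'e' => DIFFER
Positions that differ: 2

2


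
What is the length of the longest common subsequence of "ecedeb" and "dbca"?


LCS of "ecedeb" and "dbca"
DP table:
           d    b    c    a
      0    0    0    0    0
  e   0    0    0    0    0
  c   0    0    0    1    1
  e   0    0    0    1    1
  d   0    1    1    1    1
  e   0    1    1    1    1
  b   0    1    2    2    2
LCS length = dp[6][4] = 2

2


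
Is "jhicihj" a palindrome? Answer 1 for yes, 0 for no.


Input: jhicihj
Reversed: jhicihj
  Compare pos 0 ('j') with pos 6 ('j'): match
  Compare pos 1 ('h') with pos 5 ('h'): match
  Compare pos 2 ('i') with pos 4 ('i'): match
Result: palindrome

1


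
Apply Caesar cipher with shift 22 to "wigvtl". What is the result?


Caesar cipher: shift "wigvtl" by 22
  'w' (pos 22) + 22 = pos 18 = 's'
  'i' (pos 8) + 22 = pos 4 = 'e'
  'g' (pos 6) + 22 = pos 2 = 'c'
  'v' (pos 21) + 22 = pos 17 = 'r'
  't' (pos 19) + 22 = pos 15 = 'p'
  'l' (pos 11) + 22 = pos 7 = 'h'
Result: secrph

secrph


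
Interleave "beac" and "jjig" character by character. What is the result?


Interleaving "beac" and "jjig":
  Position 0: 'b' from first, 'j' from second => "bj"
  Position 1: 'e' from first, 'j' from second => "ej"
  Position 2: 'a' from first, 'i' from second => "ai"
  Position 3: 'c' from first, 'g' from second => "cg"
Result: bjejaicg

bjejaicg


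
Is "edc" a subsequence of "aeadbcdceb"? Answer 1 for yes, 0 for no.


Check if "edc" is a subsequence of "aeadbcdceb"
Greedy scan:
  Position 0 ('a'): no match needed
  Position 1 ('e'): matches sub[0] = 'e'
  Position 2 ('a'): no match needed
  Position 3 ('d'): matches sub[1] = 'd'
  Position 4 ('b'): no match needed
  Position 5 ('c'): matches sub[2] = 'c'
  Position 6 ('d'): no match needed
  Position 7 ('c'): no match needed
  Position 8 ('e'): no match needed
  Position 9 ('b'): no match needed
All 3 characters matched => is a subsequence

1


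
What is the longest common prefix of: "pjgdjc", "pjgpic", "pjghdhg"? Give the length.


Words: pjgdjc, pjgpic, pjghdhg
  Position 0: all 'p' => match
  Position 1: all 'j' => match
  Position 2: all 'g' => match
  Position 3: ('d', 'p', 'h') => mismatch, stop
LCP = "pjg" (length 3)

3


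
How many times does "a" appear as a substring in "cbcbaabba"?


Searching for "a" in "cbcbaabba"
Scanning each position:
  Position 0: "c" => no
  Position 1: "b" => no
  Position 2: "c" => no
  Position 3: "b" => no
  Position 4: "a" => MATCH
  Position 5: "a" => MATCH
  Position 6: "b" => no
  Position 7: "b" => no
  Position 8: "a" => MATCH
Total occurrences: 3

3


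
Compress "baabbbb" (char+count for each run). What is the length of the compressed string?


Input: baabbbb
Runs:
  'b' x 1 => "b1"
  'a' x 2 => "a2"
  'b' x 4 => "b4"
Compressed: "b1a2b4"
Compressed length: 6

6


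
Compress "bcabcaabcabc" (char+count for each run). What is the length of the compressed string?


Input: bcabcaabcabc
Runs:
  'b' x 1 => "b1"
  'c' x 1 => "c1"
  'a' x 1 => "a1"
  'b' x 1 => "b1"
  'c' x 1 => "c1"
  'a' x 2 => "a2"
  'b' x 1 => "b1"
  'c' x 1 => "c1"
  'a' x 1 => "a1"
  'b' x 1 => "b1"
  'c' x 1 => "c1"
Compressed: "b1c1a1b1c1a2b1c1a1b1c1"
Compressed length: 22

22


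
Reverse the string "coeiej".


Input: coeiej
Reading characters right to left:
  Position 5: 'j'
  Position 4: 'e'
  Position 3: 'i'
  Position 2: 'e'
  Position 1: 'o'
  Position 0: 'c'
Reversed: jeieoc

jeieoc


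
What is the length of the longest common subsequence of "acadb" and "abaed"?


LCS of "acadb" and "abaed"
DP table:
           a    b    a    e    d
      0    0    0    0    0    0
  a   0    1    1    1    1    1
  c   0    1    1    1    1    1
  a   0    1    1    2    2    2
  d   0    1    1    2    2    3
  b   0    1    2    2    2    3
LCS length = dp[5][5] = 3

3


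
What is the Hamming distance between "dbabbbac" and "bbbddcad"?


Comparing "dbabbbac" and "bbbddcad" position by position:
  Position 0: 'd' vs 'b' => differ
  Position 1: 'b' vs 'b' => same
  Position 2: 'a' vs 'b' => differ
  Position 3: 'b' vs 'd' => differ
  Position 4: 'b' vs 'd' => differ
  Position 5: 'b' vs 'c' => differ
  Position 6: 'a' vs 'a' => same
  Position 7: 'c' vs 'd' => differ
Total differences (Hamming distance): 6

6


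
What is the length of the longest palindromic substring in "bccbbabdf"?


Input: "bccbbabdf"
Checking substrings for palindromes:
  [0:4] "bccb" (len 4) => palindrome
  [4:7] "bab" (len 3) => palindrome
  [1:3] "cc" (len 2) => palindrome
  [3:5] "bb" (len 2) => palindrome
Longest palindromic substring: "bccb" with length 4

4


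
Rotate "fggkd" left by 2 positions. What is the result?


Input: "fggkd", rotate left by 2
First 2 characters: "fg"
Remaining characters: "gkd"
Concatenate remaining + first: "gkd" + "fg" = "gkdfg"

gkdfg


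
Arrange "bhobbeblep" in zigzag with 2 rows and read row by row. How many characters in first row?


Zigzag "bhobbeblep" into 2 rows:
Placing characters:
  'b' => row 0
  'h' => row 1
  'o' => row 0
  'b' => row 1
  'b' => row 0
  'e' => row 1
  'b' => row 0
  'l' => row 1
  'e' => row 0
  'p' => row 1
Rows:
  Row 0: "bobbe"
  Row 1: "hbelp"
First row length: 5

5


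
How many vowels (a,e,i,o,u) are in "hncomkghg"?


Input: hncomkghg
Checking each character:
  'h' at position 0: consonant
  'n' at position 1: consonant
  'c' at position 2: consonant
  'o' at position 3: vowel (running total: 1)
  'm' at position 4: consonant
  'k' at position 5: consonant
  'g' at position 6: consonant
  'h' at position 7: consonant
  'g' at position 8: consonant
Total vowels: 1

1


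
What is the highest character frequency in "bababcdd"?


Input: bababcdd
Character counts:
  'a': 2
  'b': 3
  'c': 1
  'd': 2
Maximum frequency: 3

3


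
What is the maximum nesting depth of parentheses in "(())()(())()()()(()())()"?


Input: "(())()(())()()()(()())()"
Tracking depth:
  Position 0 '(': depth becomes 1
  Position 1 '(': depth becomes 2
  Position 2 ')': depth becomes 1
  Position 3 ')': depth becomes 0
  Position 4 '(': depth becomes 1
  Position 5 ')': depth becomes 0
  Position 6 '(': depth becomes 1
  Position 7 '(': depth becomes 2
  Position 8 ')': depth becomes 1
  Position 9 ')': depth becomes 0
  Position 10 '(': depth becomes 1
  Position 11 ')': depth becomes 0
  Position 12 '(': depth becomes 1
  Position 13 ')': depth becomes 0
  Position 14 '(': depth becomes 1
  Position 15 ')': depth becomes 0
  Position 16 '(': depth becomes 1
  Position 17 '(': depth becomes 2
  Position 18 ')': depth becomes 1
  Position 19 '(': depth becomes 2
  Position 20 ')': depth becomes 1
  Position 21 ')': depth becomes 0
  Position 22 '(': depth becomes 1
  Position 23 ')': depth becomes 0
Maximum depth reached: 2

2


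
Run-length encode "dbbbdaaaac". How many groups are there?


Input: dbbbdaaaac
Scanning for consecutive runs:
  Group 1: 'd' x 1 (positions 0-0)
  Group 2: 'b' x 3 (positions 1-3)
  Group 3: 'd' x 1 (positions 4-4)
  Group 4: 'a' x 4 (positions 5-8)
  Group 5: 'c' x 1 (positions 9-9)
Total groups: 5

5


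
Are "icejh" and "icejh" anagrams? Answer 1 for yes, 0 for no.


Strings: "icejh", "icejh"
Sorted first:  cehij
Sorted second: cehij
Sorted forms match => anagrams

1


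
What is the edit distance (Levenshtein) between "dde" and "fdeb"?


Computing edit distance: "dde" -> "fdeb"
DP table:
           f    d    e    b
      0    1    2    3    4
  d   1    1    1    2    3
  d   2    2    1    2    3
  e   3    3    2    1    2
Edit distance = dp[3][4] = 2

2


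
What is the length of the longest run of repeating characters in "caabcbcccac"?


Input: "caabcbcccac"
Scanning for longest run:
  Position 1 ('a'): new char, reset run to 1
  Position 2 ('a'): continues run of 'a', length=2
  Position 3 ('b'): new char, reset run to 1
  Position 4 ('c'): new char, reset run to 1
  Position 5 ('b'): new char, reset run to 1
  Position 6 ('c'): new char, reset run to 1
  Position 7 ('c'): continues run of 'c', length=2
  Position 8 ('c'): continues run of 'c', length=3
  Position 9 ('a'): new char, reset run to 1
  Position 10 ('c'): new char, reset run to 1
Longest run: 'c' with length 3

3


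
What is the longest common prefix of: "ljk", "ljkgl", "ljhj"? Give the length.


Words: ljk, ljkgl, ljhj
  Position 0: all 'l' => match
  Position 1: all 'j' => match
  Position 2: ('k', 'k', 'h') => mismatch, stop
LCP = "lj" (length 2)

2


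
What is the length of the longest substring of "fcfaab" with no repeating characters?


Input: "fcfaab"
Sliding window (track last position of each char):
  Position 0 ('f'): window [0,0] length 1 -- new best
  Position 1 ('c'): window [0,1] length 2 -- new best
  Position 2 ('f'): repeat (last at 0), move window start to 1
  Position 2 ('f'): window [1,2] length 2
  Position 3 ('a'): window [1,3] length 3 -- new best
  Position 4 ('a'): repeat (last at 3), move window start to 4
  Position 4 ('a'): window [4,4] length 1
  Position 5 ('b'): window [4,5] length 2
Longest substring with no repeats: "cfa" with length 3

3


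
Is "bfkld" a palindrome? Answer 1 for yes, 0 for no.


Input: bfkld
Reversed: dlkfb
  Compare pos 0 ('b') with pos 4 ('d'): MISMATCH
  Compare pos 1 ('f') with pos 3 ('l'): MISMATCH
Result: not a palindrome

0


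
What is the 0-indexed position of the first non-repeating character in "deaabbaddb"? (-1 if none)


Input: deaabbaddb
Character frequencies:
  'a': 3
  'b': 3
  'd': 3
  'e': 1
Scanning left to right for freq == 1:
  Position 0 ('d'): freq=3, skip
  Position 1 ('e'): unique! => answer = 1

1


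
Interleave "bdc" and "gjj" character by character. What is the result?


Interleaving "bdc" and "gjj":
  Position 0: 'b' from first, 'g' from second => "bg"
  Position 1: 'd' from first, 'j' from second => "dj"
  Position 2: 'c' from first, 'j' from second => "cj"
Result: bgdjcj

bgdjcj


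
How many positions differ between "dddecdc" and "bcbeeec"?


Comparing "dddecdc" and "bcbeeec" position by position:
  Position 0: 'd' vs 'b' => DIFFER
  Position 1: 'd' vs 'c' => DIFFER
  Position 2: 'd' vs 'b' => DIFFER
  Position 3: 'e' vs 'e' => same
  Position 4: 'c' vs 'e' => DIFFER
  Position 5: 'd' vs 'e' => DIFFER
  Position 6: 'c' vs 'c' => same
Positions that differ: 5

5


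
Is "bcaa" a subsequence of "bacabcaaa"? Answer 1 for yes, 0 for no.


Check if "bcaa" is a subsequence of "bacabcaaa"
Greedy scan:
  Position 0 ('b'): matches sub[0] = 'b'
  Position 1 ('a'): no match needed
  Position 2 ('c'): matches sub[1] = 'c'
  Position 3 ('a'): matches sub[2] = 'a'
  Position 4 ('b'): no match needed
  Position 5 ('c'): no match needed
  Position 6 ('a'): matches sub[3] = 'a'
  Position 7 ('a'): no match needed
  Position 8 ('a'): no match needed
All 4 characters matched => is a subsequence

1


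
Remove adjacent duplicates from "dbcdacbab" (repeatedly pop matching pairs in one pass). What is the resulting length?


Input: dbcdacbab
Stack-based adjacent duplicate removal:
  Read 'd': push. Stack: d
  Read 'b': push. Stack: db
  Read 'c': push. Stack: dbc
  Read 'd': push. Stack: dbcd
  Read 'a': push. Stack: dbcda
  Read 'c': push. Stack: dbcdac
  Read 'b': push. Stack: dbcdacb
  Read 'a': push. Stack: dbcdacba
  Read 'b': push. Stack: dbcdacbab
Final stack: "dbcdacbab" (length 9)

9


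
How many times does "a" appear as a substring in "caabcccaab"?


Searching for "a" in "caabcccaab"
Scanning each position:
  Position 0: "c" => no
  Position 1: "a" => MATCH
  Position 2: "a" => MATCH
  Position 3: "b" => no
  Position 4: "c" => no
  Position 5: "c" => no
  Position 6: "c" => no
  Position 7: "a" => MATCH
  Position 8: "a" => MATCH
  Position 9: "b" => no
Total occurrences: 4

4


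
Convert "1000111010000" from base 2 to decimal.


Input: "1000111010000" in base 2
Positional expansion:
  Digit '1' (value 1) x 2^12 = 4096
  Digit '0' (value 0) x 2^11 = 0
  Digit '0' (value 0) x 2^10 = 0
  Digit '0' (value 0) x 2^9 = 0
  Digit '1' (value 1) x 2^8 = 256
  Digit '1' (value 1) x 2^7 = 128
  Digit '1' (value 1) x 2^6 = 64
  Digit '0' (value 0) x 2^5 = 0
  Digit '1' (value 1) x 2^4 = 16
  Digit '0' (value 0) x 2^3 = 0
  Digit '0' (value 0) x 2^2 = 0
  Digit '0' (value 0) x 2^1 = 0
  Digit '0' (value 0) x 2^0 = 0
Sum = 4560

4560


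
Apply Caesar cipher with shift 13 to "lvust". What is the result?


Caesar cipher: shift "lvust" by 13
  'l' (pos 11) + 13 = pos 24 = 'y'
  'v' (pos 21) + 13 = pos 8 = 'i'
  'u' (pos 20) + 13 = pos 7 = 'h'
  's' (pos 18) + 13 = pos 5 = 'f'
  't' (pos 19) + 13 = pos 6 = 'g'
Result: yihfg

yihfg


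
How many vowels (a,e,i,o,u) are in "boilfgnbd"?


Input: boilfgnbd
Checking each character:
  'b' at position 0: consonant
  'o' at position 1: vowel (running total: 1)
  'i' at position 2: vowel (running total: 2)
  'l' at position 3: consonant
  'f' at position 4: consonant
  'g' at position 5: consonant
  'n' at position 6: consonant
  'b' at position 7: consonant
  'd' at position 8: consonant
Total vowels: 2

2


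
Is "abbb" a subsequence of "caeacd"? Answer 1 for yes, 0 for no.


Check if "abbb" is a subsequence of "caeacd"
Greedy scan:
  Position 0 ('c'): no match needed
  Position 1 ('a'): matches sub[0] = 'a'
  Position 2 ('e'): no match needed
  Position 3 ('a'): no match needed
  Position 4 ('c'): no match needed
  Position 5 ('d'): no match needed
Only matched 1/4 characters => not a subsequence

0


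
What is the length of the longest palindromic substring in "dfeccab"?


Input: "dfeccab"
Checking substrings for palindromes:
  [3:5] "cc" (len 2) => palindrome
Longest palindromic substring: "cc" with length 2

2


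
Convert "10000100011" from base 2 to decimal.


Input: "10000100011" in base 2
Positional expansion:
  Digit '1' (value 1) x 2^10 = 1024
  Digit '0' (value 0) x 2^9 = 0
  Digit '0' (value 0) x 2^8 = 0
  Digit '0' (value 0) x 2^7 = 0
  Digit '0' (value 0) x 2^6 = 0
  Digit '1' (value 1) x 2^5 = 32
  Digit '0' (value 0) x 2^4 = 0
  Digit '0' (value 0) x 2^3 = 0
  Digit '0' (value 0) x 2^2 = 0
  Digit '1' (value 1) x 2^1 = 2
  Digit '1' (value 1) x 2^0 = 1
Sum = 1059

1059


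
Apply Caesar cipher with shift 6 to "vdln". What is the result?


Caesar cipher: shift "vdln" by 6
  'v' (pos 21) + 6 = pos 1 = 'b'
  'd' (pos 3) + 6 = pos 9 = 'j'
  'l' (pos 11) + 6 = pos 17 = 'r'
  'n' (pos 13) + 6 = pos 19 = 't'
Result: bjrt

bjrt


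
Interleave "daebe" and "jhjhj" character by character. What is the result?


Interleaving "daebe" and "jhjhj":
  Position 0: 'd' from first, 'j' from second => "dj"
  Position 1: 'a' from first, 'h' from second => "ah"
  Position 2: 'e' from first, 'j' from second => "ej"
  Position 3: 'b' from first, 'h' from second => "bh"
  Position 4: 'e' from first, 'j' from second => "ej"
Result: djahejbhej

djahejbhej


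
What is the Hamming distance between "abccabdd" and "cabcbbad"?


Comparing "abccabdd" and "cabcbbad" position by position:
  Position 0: 'a' vs 'c' => differ
  Position 1: 'b' vs 'a' => differ
  Position 2: 'c' vs 'b' => differ
  Position 3: 'c' vs 'c' => same
  Position 4: 'a' vs 'b' => differ
  Position 5: 'b' vs 'b' => same
  Position 6: 'd' vs 'a' => differ
  Position 7: 'd' vs 'd' => same
Total differences (Hamming distance): 5

5


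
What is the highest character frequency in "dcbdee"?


Input: dcbdee
Character counts:
  'b': 1
  'c': 1
  'd': 2
  'e': 2
Maximum frequency: 2

2


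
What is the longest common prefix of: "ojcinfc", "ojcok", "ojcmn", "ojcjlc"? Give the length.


Words: ojcinfc, ojcok, ojcmn, ojcjlc
  Position 0: all 'o' => match
  Position 1: all 'j' => match
  Position 2: all 'c' => match
  Position 3: ('i', 'o', 'm', 'j') => mismatch, stop
LCP = "ojc" (length 3)

3


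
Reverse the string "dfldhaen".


Input: dfldhaen
Reading characters right to left:
  Position 7: 'n'
  Position 6: 'e'
  Position 5: 'a'
  Position 4: 'h'
  Position 3: 'd'
  Position 2: 'l'
  Position 1: 'f'
  Position 0: 'd'
Reversed: neahdlfd

neahdlfd


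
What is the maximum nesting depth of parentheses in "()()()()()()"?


Input: "()()()()()()"
Tracking depth:
  Position 0 '(': depth becomes 1
  Position 1 ')': depth becomes 0
  Position 2 '(': depth becomes 1
  Position 3 ')': depth becomes 0
  Position 4 '(': depth becomes 1
  Position 5 ')': depth becomes 0
  Position 6 '(': depth becomes 1
  Position 7 ')': depth becomes 0
  Position 8 '(': depth becomes 1
  Position 9 ')': depth becomes 0
  Position 10 '(': depth becomes 1
  Position 11 ')': depth becomes 0
Maximum depth reached: 1

1


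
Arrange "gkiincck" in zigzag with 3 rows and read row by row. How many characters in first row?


Zigzag "gkiincck" into 3 rows:
Placing characters:
  'g' => row 0
  'k' => row 1
  'i' => row 2
  'i' => row 1
  'n' => row 0
  'c' => row 1
  'c' => row 2
  'k' => row 1
Rows:
  Row 0: "gn"
  Row 1: "kick"
  Row 2: "ic"
First row length: 2

2


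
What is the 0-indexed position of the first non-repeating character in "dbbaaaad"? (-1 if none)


Input: dbbaaaad
Character frequencies:
  'a': 4
  'b': 2
  'd': 2
Scanning left to right for freq == 1:
  Position 0 ('d'): freq=2, skip
  Position 1 ('b'): freq=2, skip
  Position 2 ('b'): freq=2, skip
  Position 3 ('a'): freq=4, skip
  Position 4 ('a'): freq=4, skip
  Position 5 ('a'): freq=4, skip
  Position 6 ('a'): freq=4, skip
  Position 7 ('d'): freq=2, skip
  No unique character found => answer = -1

-1


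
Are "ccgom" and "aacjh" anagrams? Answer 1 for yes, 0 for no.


Strings: "ccgom", "aacjh"
Sorted first:  ccgmo
Sorted second: aachj
Differ at position 0: 'c' vs 'a' => not anagrams

0


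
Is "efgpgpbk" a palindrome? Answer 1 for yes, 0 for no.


Input: efgpgpbk
Reversed: kbpgpgfe
  Compare pos 0 ('e') with pos 7 ('k'): MISMATCH
  Compare pos 1 ('f') with pos 6 ('b'): MISMATCH
  Compare pos 2 ('g') with pos 5 ('p'): MISMATCH
  Compare pos 3 ('p') with pos 4 ('g'): MISMATCH
Result: not a palindrome

0


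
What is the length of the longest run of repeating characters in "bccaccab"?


Input: "bccaccab"
Scanning for longest run:
  Position 1 ('c'): new char, reset run to 1
  Position 2 ('c'): continues run of 'c', length=2
  Position 3 ('a'): new char, reset run to 1
  Position 4 ('c'): new char, reset run to 1
  Position 5 ('c'): continues run of 'c', length=2
  Position 6 ('a'): new char, reset run to 1
  Position 7 ('b'): new char, reset run to 1
Longest run: 'c' with length 2

2


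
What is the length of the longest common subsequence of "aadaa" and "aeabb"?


LCS of "aadaa" and "aeabb"
DP table:
           a    e    a    b    b
      0    0    0    0    0    0
  a   0    1    1    1    1    1
  a   0    1    1    2    2    2
  d   0    1    1    2    2    2
  a   0    1    1    2    2    2
  a   0    1    1    2    2    2
LCS length = dp[5][5] = 2

2


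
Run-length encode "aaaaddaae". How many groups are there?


Input: aaaaddaae
Scanning for consecutive runs:
  Group 1: 'a' x 4 (positions 0-3)
  Group 2: 'd' x 2 (positions 4-5)
  Group 3: 'a' x 2 (positions 6-7)
  Group 4: 'e' x 1 (positions 8-8)
Total groups: 4

4


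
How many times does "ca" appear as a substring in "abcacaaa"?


Searching for "ca" in "abcacaaa"
Scanning each position:
  Position 0: "ab" => no
  Position 1: "bc" => no
  Position 2: "ca" => MATCH
  Position 3: "ac" => no
  Position 4: "ca" => MATCH
  Position 5: "aa" => no
  Position 6: "aa" => no
Total occurrences: 2

2


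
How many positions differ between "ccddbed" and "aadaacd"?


Comparing "ccddbed" and "aadaacd" position by position:
  Position 0: 'c' vs 'a' => DIFFER
  Position 1: 'c' vs 'a' => DIFFER
  Position 2: 'd' vs 'd' => same
  Position 3: 'd' vs 'a' => DIFFER
  Position 4: 'b' vs 'a' => DIFFER
  Position 5: 'e' vs 'c' => DIFFER
  Position 6: 'd' vs 'd' => same
Positions that differ: 5

5


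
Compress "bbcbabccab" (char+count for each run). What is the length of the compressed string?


Input: bbcbabccab
Runs:
  'b' x 2 => "b2"
  'c' x 1 => "c1"
  'b' x 1 => "b1"
  'a' x 1 => "a1"
  'b' x 1 => "b1"
  'c' x 2 => "c2"
  'a' x 1 => "a1"
  'b' x 1 => "b1"
Compressed: "b2c1b1a1b1c2a1b1"
Compressed length: 16

16


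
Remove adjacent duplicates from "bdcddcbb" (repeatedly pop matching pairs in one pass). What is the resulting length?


Input: bdcddcbb
Stack-based adjacent duplicate removal:
  Read 'b': push. Stack: b
  Read 'd': push. Stack: bd
  Read 'c': push. Stack: bdc
  Read 'd': push. Stack: bdcd
  Read 'd': matches stack top 'd' => pop. Stack: bdc
  Read 'c': matches stack top 'c' => pop. Stack: bd
  Read 'b': push. Stack: bdb
  Read 'b': matches stack top 'b' => pop. Stack: bd
Final stack: "bd" (length 2)

2


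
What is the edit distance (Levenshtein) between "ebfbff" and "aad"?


Computing edit distance: "ebfbff" -> "aad"
DP table:
           a    a    d
      0    1    2    3
  e   1    1    2    3
  b   2    2    2    3
  f   3    3    3    3
  b   4    4    4    4
  f   5    5    5    5
  f   6    6    6    6
Edit distance = dp[6][3] = 6

6


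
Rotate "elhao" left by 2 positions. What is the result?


Input: "elhao", rotate left by 2
First 2 characters: "el"
Remaining characters: "hao"
Concatenate remaining + first: "hao" + "el" = "haoel"

haoel


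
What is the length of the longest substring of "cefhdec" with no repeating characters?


Input: "cefhdec"
Sliding window (track last position of each char):
  Position 0 ('c'): window [0,0] length 1 -- new best
  Position 1 ('e'): window [0,1] length 2 -- new best
  Position 2 ('f'): window [0,2] length 3 -- new best
  Position 3 ('h'): window [0,3] length 4 -- new best
  Position 4 ('d'): window [0,4] length 5 -- new best
  Position 5 ('e'): repeat (last at 1), move window start to 2
  Position 5 ('e'): window [2,5] length 4
  Position 6 ('c'): window [2,6] length 5
Longest substring with no repeats: "cefhd" with length 5

5


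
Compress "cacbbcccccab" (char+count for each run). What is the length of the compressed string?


Input: cacbbcccccab
Runs:
  'c' x 1 => "c1"
  'a' x 1 => "a1"
  'c' x 1 => "c1"
  'b' x 2 => "b2"
  'c' x 5 => "c5"
  'a' x 1 => "a1"
  'b' x 1 => "b1"
Compressed: "c1a1c1b2c5a1b1"
Compressed length: 14

14


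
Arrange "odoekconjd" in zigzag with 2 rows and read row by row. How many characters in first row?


Zigzag "odoekconjd" into 2 rows:
Placing characters:
  'o' => row 0
  'd' => row 1
  'o' => row 0
  'e' => row 1
  'k' => row 0
  'c' => row 1
  'o' => row 0
  'n' => row 1
  'j' => row 0
  'd' => row 1
Rows:
  Row 0: "ookoj"
  Row 1: "decnd"
First row length: 5

5


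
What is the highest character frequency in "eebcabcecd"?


Input: eebcabcecd
Character counts:
  'a': 1
  'b': 2
  'c': 3
  'd': 1
  'e': 3
Maximum frequency: 3

3


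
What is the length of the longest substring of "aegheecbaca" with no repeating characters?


Input: "aegheecbaca"
Sliding window (track last position of each char):
  Position 0 ('a'): window [0,0] length 1 -- new best
  Position 1 ('e'): window [0,1] length 2 -- new best
  Position 2 ('g'): window [0,2] length 3 -- new best
  Position 3 ('h'): window [0,3] length 4 -- new best
  Position 4 ('e'): repeat (last at 1), move window start to 2
  Position 4 ('e'): window [2,4] length 3
  Position 5 ('e'): repeat (last at 4), move window start to 5
  Position 5 ('e'): window [5,5] length 1
  Position 6 ('c'): window [5,6] length 2
  Position 7 ('b'): window [5,7] length 3
  Position 8 ('a'): window [5,8] length 4
  Position 9 ('c'): repeat (last at 6), move window start to 7
  Position 9 ('c'): window [7,9] length 3
  Position 10 ('a'): repeat (last at 8), move window start to 9
  Position 10 ('a'): window [9,10] length 2
Longest substring with no repeats: "aegh" with length 4

4


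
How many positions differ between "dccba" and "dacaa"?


Comparing "dccba" and "dacaa" position by position:
  Position 0: 'd' vs 'd' => same
  Position 1: 'c' vs 'a' => DIFFER
  Position 2: 'c' vs 'c' => same
  Position 3: 'b' vs 'a' => DIFFER
  Position 4: 'a' vs 'a' => same
Positions that differ: 2

2
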